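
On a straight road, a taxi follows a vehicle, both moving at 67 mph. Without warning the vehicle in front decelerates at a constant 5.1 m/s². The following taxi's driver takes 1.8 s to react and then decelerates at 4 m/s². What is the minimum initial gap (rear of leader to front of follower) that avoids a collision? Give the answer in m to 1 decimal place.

67 mph × 0.44704 = 29.9517 m/s.
Leader travels v²/(2a_L) = 897.104 / 10.200 = 87.951 m before stopping.
Follower covers v·t_r = 29.9517 × 1.8 = 53.913 m while reacting, then v²/(2a_F) = 897.104 / 8.000 = 112.138 m while braking, for a total of 53.913 + 112.138 = 166.051 m.
Since a_F ≤ a_L and the follower starts braking later, the follower is never slower than the leader, so the closest approach is when both have stopped.
Minimum gap = 166.051 − 87.951 = 78.100 m.

Minimum gap ≈ 78.1 m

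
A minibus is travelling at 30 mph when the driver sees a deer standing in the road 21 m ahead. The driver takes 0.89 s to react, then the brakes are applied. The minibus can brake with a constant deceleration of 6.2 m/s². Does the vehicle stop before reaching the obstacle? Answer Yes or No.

No

30 mph × 0.44704 = 13.4112 m/s.
Reaction distance = 13.4112 × 0.89 = 11.936 m.
Braking distance = v²/(2a) = 179.860 / 12.400 = 14.505 m.
Total stopping distance = 11.936 + 14.505 = 26.441 m, vs 21 m available — it cannot stop in time and overshoots by 26.441 − 21 = 5.441 m.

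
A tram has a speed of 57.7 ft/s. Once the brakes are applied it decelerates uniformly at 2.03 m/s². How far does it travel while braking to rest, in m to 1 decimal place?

Braking distance ≈ 76.2 m

57.7 ft/s × 0.3048 = 17.5870 m/s.
Braking distance = v²/(2a) = 17.5870² / (2 × 2.030) = 309.303 / 4.060 = 76.183 m.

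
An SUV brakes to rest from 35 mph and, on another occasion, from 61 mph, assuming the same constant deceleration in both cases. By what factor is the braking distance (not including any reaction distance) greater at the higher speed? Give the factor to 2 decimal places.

Factor ≈ 3.04

Braking distance d = v²/(2a), so with a fixed, d ∝ v².
Factor = (61/35)² = 1.7429² = 3.0377.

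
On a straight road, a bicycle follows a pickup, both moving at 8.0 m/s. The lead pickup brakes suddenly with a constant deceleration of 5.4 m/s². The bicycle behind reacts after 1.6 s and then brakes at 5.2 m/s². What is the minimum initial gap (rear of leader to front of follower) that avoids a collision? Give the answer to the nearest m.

Leader travels v²/(2a_L) = 64.000 / 10.800 = 5.926 m before stopping.
Follower covers v·t_r = 8.0000 × 1.6 = 12.800 m while reacting, then v²/(2a_F) = 64.000 / 10.400 = 6.154 m while braking, for a total of 12.800 + 6.154 = 18.954 m.
Since a_F ≤ a_L and the follower starts braking later, the follower is never slower than the leader, so the closest approach is when both have stopped.
Minimum gap = 18.954 − 5.926 = 13.028 m.

Minimum gap ≈ 13 m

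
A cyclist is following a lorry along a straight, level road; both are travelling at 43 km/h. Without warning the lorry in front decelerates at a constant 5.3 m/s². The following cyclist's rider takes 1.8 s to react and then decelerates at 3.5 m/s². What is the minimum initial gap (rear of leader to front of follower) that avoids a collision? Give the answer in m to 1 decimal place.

Minimum gap ≈ 28.4 m

43 km/h ÷ 3.6 = 11.9444 m/s.
Leader travels v²/(2a_L) = 142.669 / 10.600 = 13.459 m before stopping.
Follower covers v·t_r = 11.9444 × 1.8 = 21.500 m while reacting, then v²/(2a_F) = 142.669 / 7.000 = 20.381 m while braking, for a total of 21.500 + 20.381 = 41.881 m.
Since a_F ≤ a_L and the follower starts braking later, the follower is never slower than the leader, so the closest approach is when both have stopped.
Minimum gap = 41.881 − 13.459 = 28.422 m.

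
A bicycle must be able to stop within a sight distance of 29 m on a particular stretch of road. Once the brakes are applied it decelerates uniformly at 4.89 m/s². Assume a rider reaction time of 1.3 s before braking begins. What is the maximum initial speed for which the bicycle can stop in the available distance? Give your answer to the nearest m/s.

Stopping distance: v·t_r + v²/(2a) = 29 with t_r = 1.3 s and a = 4.890 m/s².
So v² + 12.714 v − 283.62 = 0.
Positive root: v = −a·t_r + √((a·t_r)² + 2a·d) = −6.357 + √(40.411 + 283.62) = 11.6439 m/s.

Maximum speed ≈ 12 m/s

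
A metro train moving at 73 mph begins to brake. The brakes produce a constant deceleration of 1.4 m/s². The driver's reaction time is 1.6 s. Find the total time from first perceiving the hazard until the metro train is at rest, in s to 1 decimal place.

Total time ≈ 24.9 s

73 mph × 0.44704 = 32.6339 m/s.
Braking time = v/a = 32.6339 / 1.400 = 23.310 s.
Total = 1.6 + 23.310 = 24.910 s.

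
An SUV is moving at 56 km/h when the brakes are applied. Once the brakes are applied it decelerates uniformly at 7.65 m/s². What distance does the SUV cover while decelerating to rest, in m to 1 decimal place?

Braking distance ≈ 15.8 m

56 km/h ÷ 3.6 = 15.5556 m/s.
Braking distance = v²/(2a) = 15.5556² / (2 × 7.650) = 241.977 / 15.300 = 15.815 m.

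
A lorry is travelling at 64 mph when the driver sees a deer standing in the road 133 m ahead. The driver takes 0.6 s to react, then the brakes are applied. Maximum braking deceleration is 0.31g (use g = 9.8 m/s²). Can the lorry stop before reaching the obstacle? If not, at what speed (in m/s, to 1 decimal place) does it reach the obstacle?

64 mph × 0.44704 = 28.6106 m/s.
a = 0.31 × 9.8 = 3.038 m/s².
Reaction distance = 28.6106 × 0.6 = 17.166 m.
Braking distance needed to stop: v²/(2a) = 818.566 / 6.076 = 134.721 m, so total needed = 17.166 + 134.721 = 151.887 m > 133 m — it cannot stop.
Distance remaining when braking begins: 133 − 17.166 = 115.834 m.
v² = v₀² − 2a·d = 818.566 − 2 × 3.038 × 115.834 = 114.759 m²/s².
v = √114.759 = 10.713 m/s.

No — it strikes the obstacle at 10.7 m/s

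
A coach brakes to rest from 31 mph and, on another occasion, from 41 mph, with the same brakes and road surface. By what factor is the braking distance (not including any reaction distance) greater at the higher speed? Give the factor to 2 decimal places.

Factor ≈ 1.75

Braking distance d = v²/(2a), so with a fixed, d ∝ v².
Factor = (41/31)² = 1.3226² = 1.7493.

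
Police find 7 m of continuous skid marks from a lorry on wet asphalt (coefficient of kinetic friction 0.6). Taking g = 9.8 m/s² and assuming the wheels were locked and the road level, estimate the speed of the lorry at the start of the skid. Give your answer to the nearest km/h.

Initial speed ≈ 33 km/h

Deceleration a = μg = 0.6 × 9.8 = 5.880 m/s².
v = √(2a·d) = √(2 × 5.880 × 7) = √82.320 = 9.0730 m/s.
= 9.0730 × 3.6 = 32.663 km/h.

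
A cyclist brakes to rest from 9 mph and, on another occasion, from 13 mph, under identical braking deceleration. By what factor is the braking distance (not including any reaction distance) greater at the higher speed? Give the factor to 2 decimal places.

Braking distance d = v²/(2a), so with a fixed, d ∝ v².
Factor = (13/9)² = 1.4444² = 2.0863.

Factor ≈ 2.09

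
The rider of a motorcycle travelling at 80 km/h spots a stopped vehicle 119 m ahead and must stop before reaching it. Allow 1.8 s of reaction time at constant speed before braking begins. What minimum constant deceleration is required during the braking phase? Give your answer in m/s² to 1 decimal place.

Required deceleration ≈ 3.1 m/s²

80 km/h ÷ 3.6 = 22.2222 m/s.
Distance covered during reaction = 22.2222 × 1.8 = 40.000 m.
Distance available for braking: 119 − 40.000 = 79.000 m.
v² = 2a·d ⇒ a = v²/(2d) = 22.2222² / (2 × 79.000) = 493.826 / 158.000 = 3.1255 m/s².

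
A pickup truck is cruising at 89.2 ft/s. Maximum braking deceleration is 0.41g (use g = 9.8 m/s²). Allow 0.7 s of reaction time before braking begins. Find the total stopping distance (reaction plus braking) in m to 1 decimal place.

89.2 ft/s × 0.3048 = 27.1882 m/s.
a = 0.41 × 9.8 = 4.018 m/s².
Reaction distance = v·t_r = 27.1882 × 0.7 = 19.032 m.
Braking distance = v²/(2a) = 27.1882² / (2 × 4.018) = 739.198 / 8.036 = 91.986 m.
Total = 19.032 + 91.986 = 111.018 m.

Total stopping distance ≈ 111.0 m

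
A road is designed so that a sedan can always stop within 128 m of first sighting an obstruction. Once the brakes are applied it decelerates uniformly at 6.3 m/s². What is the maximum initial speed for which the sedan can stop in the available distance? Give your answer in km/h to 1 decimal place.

Maximum speed ≈ 144.6 km/h

v²/(2a) = d ⇒ v = √(2 × 6.300 × 128) = √1612.80 = 40.1597 m/s.
40.1597 m/s × 3.6 = 144.575 km/h.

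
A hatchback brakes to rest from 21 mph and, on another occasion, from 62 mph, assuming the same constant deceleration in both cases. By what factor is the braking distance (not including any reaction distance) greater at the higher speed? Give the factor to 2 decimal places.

Braking distance d = v²/(2a), so with a fixed, d ∝ v².
Factor = (62/21)² = 2.9524² = 8.7167.

Factor ≈ 8.72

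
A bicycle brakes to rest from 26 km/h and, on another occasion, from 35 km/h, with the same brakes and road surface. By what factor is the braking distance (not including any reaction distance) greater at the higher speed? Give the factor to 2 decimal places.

Braking distance d = v²/(2a), so with a fixed, d ∝ v².
Factor = (35/26)² = 1.3462² = 1.8123.

Factor ≈ 1.81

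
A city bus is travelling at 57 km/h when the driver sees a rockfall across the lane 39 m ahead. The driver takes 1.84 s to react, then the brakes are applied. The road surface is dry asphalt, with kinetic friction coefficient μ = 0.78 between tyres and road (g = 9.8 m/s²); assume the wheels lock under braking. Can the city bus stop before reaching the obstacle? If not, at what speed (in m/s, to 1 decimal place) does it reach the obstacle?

No — it strikes the obstacle at 10.0 m/s

57 km/h ÷ 3.6 = 15.8333 m/s.
a = μg = 0.78 × 9.8 = 7.644 m/s².
Reaction distance = 15.8333 × 1.84 = 29.133 m.
Braking distance needed to stop: v²/(2a) = 250.693 / 15.288 = 16.398 m, so total needed = 29.133 + 16.398 = 45.531 m > 39 m — it cannot stop.
Distance remaining when braking begins: 39 − 29.133 = 9.867 m.
v² = v₀² − 2a·d = 250.693 − 2 × 7.644 × 9.867 = 99.846 m²/s².
v = √99.846 = 9.992 m/s.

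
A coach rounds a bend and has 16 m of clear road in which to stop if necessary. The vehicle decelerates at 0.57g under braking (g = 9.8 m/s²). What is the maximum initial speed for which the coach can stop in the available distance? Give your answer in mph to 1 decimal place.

Maximum speed ≈ 29.9 mph

a = 0.57 × 9.8 = 5.586 m/s².
v²/(2a) = d ⇒ v = √(2 × 5.586 × 16) = √178.75 = 13.3697 m/s.
13.3697 m/s ÷ 0.44704 = 29.907 mph.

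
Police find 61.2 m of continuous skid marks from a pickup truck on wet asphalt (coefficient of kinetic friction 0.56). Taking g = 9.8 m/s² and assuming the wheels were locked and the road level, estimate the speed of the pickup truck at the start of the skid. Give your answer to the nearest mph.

Deceleration a = μg = 0.56 × 9.8 = 5.488 m/s².
v = √(2a·d) = √(2 × 5.488 × 61.2) = √671.731 = 25.9178 m/s.
= 25.9178 ÷ 0.44704 = 57.976 mph.

Initial speed ≈ 58 mph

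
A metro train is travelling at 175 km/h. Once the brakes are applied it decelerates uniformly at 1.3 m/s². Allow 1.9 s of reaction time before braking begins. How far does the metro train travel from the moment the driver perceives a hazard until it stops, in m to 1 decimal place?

Total stopping distance ≈ 1001.2 m

175 km/h ÷ 3.6 = 48.6111 m/s.
Reaction distance = v·t_r = 48.6111 × 1.9 = 92.361 m.
Braking distance = v²/(2a) = 48.6111² / (2 × 1.300) = 2363.039 / 2.600 = 908.861 m.
Total = 92.361 + 908.861 = 1001.222 m.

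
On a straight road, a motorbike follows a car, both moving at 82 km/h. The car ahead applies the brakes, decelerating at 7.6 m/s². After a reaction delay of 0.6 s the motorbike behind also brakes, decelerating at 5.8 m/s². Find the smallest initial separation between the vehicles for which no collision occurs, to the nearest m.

Minimum gap ≈ 24 m

82 km/h ÷ 3.6 = 22.7778 m/s.
Leader travels v²/(2a_L) = 518.828 / 15.200 = 34.133 m before stopping.
Follower covers v·t_r = 22.7778 × 0.6 = 13.667 m while reacting, then v²/(2a_F) = 518.828 / 11.600 = 44.727 m while braking, for a total of 13.667 + 44.727 = 58.394 m.
Since a_F ≤ a_L and the follower starts braking later, the follower is never slower than the leader, so the closest approach is when both have stopped.
Minimum gap = 58.394 − 34.133 = 24.261 m.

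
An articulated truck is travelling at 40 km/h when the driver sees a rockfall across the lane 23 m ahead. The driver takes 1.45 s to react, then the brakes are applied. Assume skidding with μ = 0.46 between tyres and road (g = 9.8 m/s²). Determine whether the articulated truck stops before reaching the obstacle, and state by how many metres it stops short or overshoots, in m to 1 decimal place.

No — it overshoots by 6.8 m

40 km/h ÷ 3.6 = 11.1111 m/s.
a = μg = 0.46 × 9.8 = 4.508 m/s².
Reaction distance = 11.1111 × 1.45 = 16.111 m.
Braking distance = v²/(2a) = 123.457 / 9.016 = 13.693 m.
Total stopping distance = 16.111 + 13.693 = 29.804 m, vs 23 m available — it cannot stop in time and overshoots by 29.804 − 23 = 6.804 m.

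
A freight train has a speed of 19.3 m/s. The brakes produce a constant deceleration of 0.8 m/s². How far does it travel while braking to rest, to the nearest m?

Braking distance ≈ 233 m

Braking distance = v²/(2a) = 19.3000² / (2 × 0.800) = 372.490 / 1.600 = 232.806 m.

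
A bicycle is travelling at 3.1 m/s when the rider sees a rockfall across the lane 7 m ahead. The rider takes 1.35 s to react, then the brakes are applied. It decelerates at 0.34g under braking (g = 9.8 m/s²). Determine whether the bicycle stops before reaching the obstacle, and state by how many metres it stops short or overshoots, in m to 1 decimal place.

a = 0.34 × 9.8 = 3.332 m/s².
Reaction distance = 3.1000 × 1.35 = 4.185 m.
Braking distance = v²/(2a) = 9.610 / 6.664 = 1.442 m.
Total stopping distance = 4.185 + 1.442 = 5.627 m, vs 7 m available — it stops with 7 − 5.627 = 1.373 m to spare.

Yes — it stops 1.4 m short of the obstacle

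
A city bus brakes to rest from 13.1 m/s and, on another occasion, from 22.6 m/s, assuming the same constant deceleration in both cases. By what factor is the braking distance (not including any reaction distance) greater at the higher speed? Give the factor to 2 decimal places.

Braking distance d = v²/(2a), so with a fixed, d ∝ v².
Factor = (22.6/13.1)² = 1.7252² = 2.9763.

Factor ≈ 2.98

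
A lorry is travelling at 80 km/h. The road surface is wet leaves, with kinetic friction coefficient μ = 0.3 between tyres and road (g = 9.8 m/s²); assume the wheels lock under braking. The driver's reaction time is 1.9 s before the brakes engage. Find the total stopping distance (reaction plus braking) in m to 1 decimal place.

80 km/h ÷ 3.6 = 22.2222 m/s.
a = μg = 0.3 × 9.8 = 2.940 m/s².
Reaction distance = v·t_r = 22.2222 × 1.9 = 42.222 m.
Braking distance = v²/(2a) = 22.2222² / (2 × 2.940) = 493.826 / 5.880 = 83.984 m.
Total = 42.222 + 83.984 = 126.206 m.

Total stopping distance ≈ 126.2 m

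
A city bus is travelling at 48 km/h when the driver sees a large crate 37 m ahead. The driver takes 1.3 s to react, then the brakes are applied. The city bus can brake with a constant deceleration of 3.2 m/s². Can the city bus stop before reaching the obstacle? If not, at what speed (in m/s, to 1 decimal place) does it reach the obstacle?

48 km/h ÷ 3.6 = 13.3333 m/s.
Reaction distance = 13.3333 × 1.3 = 17.333 m.
Braking distance needed to stop: v²/(2a) = 177.777 / 6.400 = 27.778 m, so total needed = 17.333 + 27.778 = 45.111 m > 37 m — it cannot stop.
Distance remaining when braking begins: 37 − 17.333 = 19.667 m.
v² = v₀² − 2a·d = 177.777 − 2 × 3.200 × 19.667 = 51.908 m²/s².
v = √51.908 = 7.205 m/s.

No — it strikes the obstacle at 7.2 m/s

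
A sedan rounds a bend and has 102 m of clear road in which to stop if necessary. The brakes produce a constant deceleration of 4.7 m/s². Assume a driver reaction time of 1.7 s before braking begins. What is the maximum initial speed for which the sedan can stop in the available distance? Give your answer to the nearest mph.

Stopping distance: v·t_r + v²/(2a) = 102 with t_r = 1.7 s and a = 4.700 m/s².
So v² + 15.980 v − 958.80 = 0.
Positive root: v = −a·t_r + √((a·t_r)² + 2a·d) = −7.990 + √(63.840 + 958.80) = 23.9887 m/s.
23.9887 m/s ÷ 0.44704 = 53.661 mph.

Maximum speed ≈ 54 mph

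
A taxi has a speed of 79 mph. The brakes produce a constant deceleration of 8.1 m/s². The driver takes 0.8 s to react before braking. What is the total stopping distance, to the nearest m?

79 mph × 0.44704 = 35.3162 m/s.
Reaction distance = v·t_r = 35.3162 × 0.8 = 28.253 m.
Braking distance = v²/(2a) = 35.3162² / (2 × 8.100) = 1247.234 / 16.200 = 76.990 m.
Total = 28.253 + 76.990 = 105.243 m.

Total stopping distance ≈ 105 m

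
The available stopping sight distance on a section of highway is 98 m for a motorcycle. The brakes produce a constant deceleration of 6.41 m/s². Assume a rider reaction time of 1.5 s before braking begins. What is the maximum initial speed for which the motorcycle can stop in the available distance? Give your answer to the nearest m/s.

Maximum speed ≈ 27 m/s

Stopping distance: v·t_r + v²/(2a) = 98 with t_r = 1.5 s and a = 6.410 m/s².
So v² + 19.230 v − 1256.36 = 0.
Positive root: v = −a·t_r + √((a·t_r)² + 2a·d) = −9.615 + √(92.448 + 1256.36) = 27.1111 m/s.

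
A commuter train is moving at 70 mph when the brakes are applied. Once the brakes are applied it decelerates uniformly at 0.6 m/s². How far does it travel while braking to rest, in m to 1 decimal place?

Braking distance ≈ 816.0 m

70 mph × 0.44704 = 31.2928 m/s.
Braking distance = v²/(2a) = 31.2928² / (2 × 0.600) = 979.239 / 1.200 = 816.033 m.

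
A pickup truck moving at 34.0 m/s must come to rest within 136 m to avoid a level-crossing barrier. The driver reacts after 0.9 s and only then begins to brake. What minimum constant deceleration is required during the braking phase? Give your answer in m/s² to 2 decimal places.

Required deceleration ≈ 5.48 m/s²

Distance covered during reaction = 34.0000 × 0.9 = 30.600 m.
Distance available for braking: 136 − 30.600 = 105.400 m.
v² = 2a·d ⇒ a = v²/(2d) = 34.0000² / (2 × 105.400) = 1156.000 / 210.800 = 5.4839 m/s².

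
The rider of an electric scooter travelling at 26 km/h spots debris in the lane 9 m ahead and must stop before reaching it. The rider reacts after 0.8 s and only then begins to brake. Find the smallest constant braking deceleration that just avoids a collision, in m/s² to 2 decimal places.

Required deceleration ≈ 8.09 m/s²

26 km/h ÷ 3.6 = 7.2222 m/s.
Distance covered during reaction = 7.2222 × 0.8 = 5.778 m.
Distance available for braking: 9 − 5.778 = 3.222 m.
v² = 2a·d ⇒ a = v²/(2d) = 7.2222² / (2 × 3.222) = 52.160 / 6.444 = 8.0944 m/s².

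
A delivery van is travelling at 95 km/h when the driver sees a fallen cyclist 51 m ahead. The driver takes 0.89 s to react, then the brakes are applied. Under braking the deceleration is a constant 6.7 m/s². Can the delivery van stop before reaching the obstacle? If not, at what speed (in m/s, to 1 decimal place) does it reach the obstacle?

95 km/h ÷ 3.6 = 26.3889 m/s.
Reaction distance = 26.3889 × 0.89 = 23.486 m.
Braking distance needed to stop: v²/(2a) = 696.374 / 13.400 = 51.968 m, so total needed = 23.486 + 51.968 = 75.454 m > 51 m — it cannot stop.
Distance remaining when braking begins: 51 − 23.486 = 27.514 m.
v² = v₀² − 2a·d = 696.374 − 2 × 6.700 × 27.514 = 327.686 m²/s².
v = √327.686 = 18.102 m/s.

No — it strikes the obstacle at 18.1 m/s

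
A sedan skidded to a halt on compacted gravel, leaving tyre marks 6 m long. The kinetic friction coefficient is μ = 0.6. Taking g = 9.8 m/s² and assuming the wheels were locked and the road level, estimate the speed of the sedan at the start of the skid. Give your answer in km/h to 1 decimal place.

Initial speed ≈ 30.2 km/h

Deceleration a = μg = 0.6 × 9.8 = 5.880 m/s².
v = √(2a·d) = √(2 × 5.880 × 6) = √70.560 = 8.4000 m/s.
= 8.4000 × 3.6 = 30.240 km/h.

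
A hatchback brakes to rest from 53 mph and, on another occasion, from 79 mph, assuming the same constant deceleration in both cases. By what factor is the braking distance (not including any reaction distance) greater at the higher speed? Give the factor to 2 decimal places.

Braking distance d = v²/(2a), so with a fixed, d ∝ v².
Factor = (79/53)² = 1.4906² = 2.2219.

Factor ≈ 2.22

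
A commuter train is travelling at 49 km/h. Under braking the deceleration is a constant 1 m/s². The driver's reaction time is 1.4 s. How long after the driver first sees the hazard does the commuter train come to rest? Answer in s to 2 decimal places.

49 km/h ÷ 3.6 = 13.6111 m/s.
Braking time = v/a = 13.6111 / 1.000 = 13.611 s.
Total = 1.4 + 13.611 = 15.011 s.

Total time ≈ 15.01 s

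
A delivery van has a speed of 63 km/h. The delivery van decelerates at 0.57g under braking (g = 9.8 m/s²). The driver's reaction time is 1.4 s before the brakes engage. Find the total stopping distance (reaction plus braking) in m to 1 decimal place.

Total stopping distance ≈ 51.9 m

63 km/h ÷ 3.6 = 17.5000 m/s.
a = 0.57 × 9.8 = 5.586 m/s².
Reaction distance = v·t_r = 17.5000 × 1.4 = 24.500 m.
Braking distance = v²/(2a) = 17.5000² / (2 × 5.586) = 306.250 / 11.172 = 27.412 m.
Total = 24.500 + 27.412 = 51.912 m.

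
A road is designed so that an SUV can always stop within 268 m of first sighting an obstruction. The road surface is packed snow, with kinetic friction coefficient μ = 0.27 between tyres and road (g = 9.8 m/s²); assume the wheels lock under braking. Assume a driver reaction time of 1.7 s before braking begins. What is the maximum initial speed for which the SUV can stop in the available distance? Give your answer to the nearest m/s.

a = μg = 0.27 × 9.8 = 2.646 m/s².
Stopping distance: v·t_r + v²/(2a) = 268 with t_r = 1.7 s and a = 2.646 m/s².
So v² + 8.996 v − 1418.26 = 0.
Positive root: v = −a·t_r + √((a·t_r)² + 2a·d) = −4.498 + √(20.232 + 1418.26) = 33.4295 m/s.

Maximum speed ≈ 33 m/s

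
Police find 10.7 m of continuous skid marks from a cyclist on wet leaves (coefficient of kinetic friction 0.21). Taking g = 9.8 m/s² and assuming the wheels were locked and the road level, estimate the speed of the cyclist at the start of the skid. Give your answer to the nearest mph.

Initial speed ≈ 15 mph

Deceleration a = μg = 0.21 × 9.8 = 2.058 m/s².
v = √(2a·d) = √(2 × 2.058 × 10.7) = √44.041 = 6.6363 m/s.
= 6.6363 ÷ 0.44704 = 14.845 mph.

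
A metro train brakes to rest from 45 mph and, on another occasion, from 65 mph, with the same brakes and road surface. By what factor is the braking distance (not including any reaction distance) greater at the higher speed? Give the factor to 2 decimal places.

Braking distance d = v²/(2a), so with a fixed, d ∝ v².
Factor = (65/45)² = 1.4444² = 2.0863.

Factor ≈ 2.09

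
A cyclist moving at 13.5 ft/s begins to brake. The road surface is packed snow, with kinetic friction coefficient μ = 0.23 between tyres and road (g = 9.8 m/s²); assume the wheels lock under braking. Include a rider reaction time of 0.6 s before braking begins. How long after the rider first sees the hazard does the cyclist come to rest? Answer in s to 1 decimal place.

13.5 ft/s × 0.3048 = 4.1148 m/s.
a = μg = 0.23 × 9.8 = 2.254 m/s².
Braking time = v/a = 4.1148 / 2.254 = 1.826 s.
Total = 0.6 + 1.826 = 2.426 s.

Total time ≈ 2.4 s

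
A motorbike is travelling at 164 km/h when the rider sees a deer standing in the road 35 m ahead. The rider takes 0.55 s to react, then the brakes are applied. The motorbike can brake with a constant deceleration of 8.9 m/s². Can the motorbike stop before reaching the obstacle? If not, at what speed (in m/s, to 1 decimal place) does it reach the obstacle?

164 km/h ÷ 3.6 = 45.5556 m/s.
Reaction distance = 45.5556 × 0.55 = 25.056 m.
Braking distance needed to stop: v²/(2a) = 2075.313 / 17.800 = 116.591 m, so total needed = 25.056 + 116.591 = 141.647 m > 35 m — it cannot stop.
Distance remaining when braking begins: 35 − 25.056 = 9.944 m.
v² = v₀² − 2a·d = 2075.313 − 2 × 8.900 × 9.944 = 1898.310 m²/s².
v = √1898.310 = 43.570 m/s.

No — it strikes the obstacle at 43.6 m/s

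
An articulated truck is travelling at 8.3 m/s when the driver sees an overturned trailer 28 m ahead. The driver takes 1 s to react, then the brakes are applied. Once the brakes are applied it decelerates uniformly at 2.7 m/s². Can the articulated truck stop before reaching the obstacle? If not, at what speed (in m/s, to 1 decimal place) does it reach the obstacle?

Reaction distance = 8.3000 × 1 = 8.300 m.
Braking distance = v²/(2a) = 68.890 / 5.400 = 12.757 m.
Total stopping distance = 8.300 + 12.757 = 21.057 m, vs 28 m available — it stops with 28 − 21.057 = 6.943 m to spare.

Yes — it stops about 6.9 m short of the obstacle, so it never reaches it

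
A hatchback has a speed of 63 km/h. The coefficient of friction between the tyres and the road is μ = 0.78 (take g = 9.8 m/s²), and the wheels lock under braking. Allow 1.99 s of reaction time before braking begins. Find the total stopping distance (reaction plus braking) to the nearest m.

63 km/h ÷ 3.6 = 17.5000 m/s.
a = μg = 0.78 × 9.8 = 7.644 m/s².
Reaction distance = v·t_r = 17.5000 × 1.99 = 34.825 m.
Braking distance = v²/(2a) = 17.5000² / (2 × 7.644) = 306.250 / 15.288 = 20.032 m.
Total = 34.825 + 20.032 = 54.857 m.

Total stopping distance ≈ 55 m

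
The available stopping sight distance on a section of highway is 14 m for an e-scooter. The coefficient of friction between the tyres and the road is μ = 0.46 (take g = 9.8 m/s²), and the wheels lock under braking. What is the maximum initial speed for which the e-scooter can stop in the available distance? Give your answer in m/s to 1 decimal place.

a = μg = 0.46 × 9.8 = 4.508 m/s².
v²/(2a) = d ⇒ v = √(2 × 4.508 × 14) = √126.22 = 11.2348 m/s.

Maximum speed ≈ 11.2 m/s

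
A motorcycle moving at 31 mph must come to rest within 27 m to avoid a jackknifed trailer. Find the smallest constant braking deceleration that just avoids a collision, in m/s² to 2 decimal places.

Required deceleration ≈ 3.56 m/s²

31 mph × 0.44704 = 13.8582 m/s.
v² = 2a·d ⇒ a = v²/(2d) = 13.8582² / (2 × 27.000) = 192.050 / 54.000 = 3.5565 m/s².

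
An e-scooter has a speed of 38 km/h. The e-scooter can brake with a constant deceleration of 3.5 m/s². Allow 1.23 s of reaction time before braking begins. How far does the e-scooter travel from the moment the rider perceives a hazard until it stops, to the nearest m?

Total stopping distance ≈ 29 m

38 km/h ÷ 3.6 = 10.5556 m/s.
Reaction distance = v·t_r = 10.5556 × 1.23 = 12.983 m.
Braking distance = v²/(2a) = 10.5556² / (2 × 3.500) = 111.421 / 7.000 = 15.917 m.
Total = 12.983 + 15.917 = 28.900 m.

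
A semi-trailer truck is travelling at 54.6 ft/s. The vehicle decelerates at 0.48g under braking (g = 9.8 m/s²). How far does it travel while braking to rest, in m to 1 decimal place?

54.6 ft/s × 0.3048 = 16.6421 m/s.
a = 0.48 × 9.8 = 4.704 m/s².
Braking distance = v²/(2a) = 16.6421² / (2 × 4.704) = 276.959 / 9.408 = 29.439 m.

Braking distance ≈ 29.4 m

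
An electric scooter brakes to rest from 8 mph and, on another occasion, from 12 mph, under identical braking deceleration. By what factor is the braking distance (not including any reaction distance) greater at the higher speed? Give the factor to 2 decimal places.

Braking distance d = v²/(2a), so with a fixed, d ∝ v².
Factor = (12/8)² = 1.5000² = 2.2500.

Factor ≈ 2.25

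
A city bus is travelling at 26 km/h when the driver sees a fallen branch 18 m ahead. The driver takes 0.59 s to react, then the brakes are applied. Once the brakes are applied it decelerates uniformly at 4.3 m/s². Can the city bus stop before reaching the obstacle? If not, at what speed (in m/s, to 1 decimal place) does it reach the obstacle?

Yes — it stops about 7.7 m short of the obstacle, so it never reaches it

26 km/h ÷ 3.6 = 7.2222 m/s.
Reaction distance = 7.2222 × 0.59 = 4.261 m.
Braking distance = v²/(2a) = 52.160 / 8.600 = 6.065 m.
Total stopping distance = 4.261 + 6.065 = 10.326 m, vs 18 m available — it stops with 18 − 10.326 = 7.674 m to spare.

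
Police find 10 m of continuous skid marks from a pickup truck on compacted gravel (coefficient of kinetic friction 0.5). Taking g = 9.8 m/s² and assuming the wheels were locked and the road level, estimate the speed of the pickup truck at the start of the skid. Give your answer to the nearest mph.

Initial speed ≈ 22 mph

Deceleration a = μg = 0.5 × 9.8 = 4.900 m/s².
v = √(2a·d) = √(2 × 4.900 × 10) = √98.000 = 9.8995 m/s.
= 9.8995 ÷ 0.44704 = 22.145 mph.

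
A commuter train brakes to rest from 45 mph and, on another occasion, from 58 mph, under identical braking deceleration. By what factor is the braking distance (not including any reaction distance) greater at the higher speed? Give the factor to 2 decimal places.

Factor ≈ 1.66

Braking distance d = v²/(2a), so with a fixed, d ∝ v².
Factor = (58/45)² = 1.2889² = 1.6613.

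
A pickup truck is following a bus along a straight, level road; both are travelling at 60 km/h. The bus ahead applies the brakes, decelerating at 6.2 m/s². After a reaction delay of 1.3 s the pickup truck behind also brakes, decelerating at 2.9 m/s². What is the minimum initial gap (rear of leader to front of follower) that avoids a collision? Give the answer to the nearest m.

Minimum gap ≈ 47 m

60 km/h ÷ 3.6 = 16.6667 m/s.
Leader travels v²/(2a_L) = 277.779 / 12.400 = 22.402 m before stopping.
Follower covers v·t_r = 16.6667 × 1.3 = 21.667 m while reacting, then v²/(2a_F) = 277.779 / 5.800 = 47.893 m while braking, for a total of 21.667 + 47.893 = 69.560 m.
Since a_F ≤ a_L and the follower starts braking later, the follower is never slower than the leader, so the closest approach is when both have stopped.
Minimum gap = 69.560 − 22.402 = 47.158 m.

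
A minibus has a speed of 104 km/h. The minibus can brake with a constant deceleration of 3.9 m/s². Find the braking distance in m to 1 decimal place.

104 km/h ÷ 3.6 = 28.8889 m/s.
Braking distance = v²/(2a) = 28.8889² / (2 × 3.900) = 834.569 / 7.800 = 106.996 m.

Braking distance ≈ 107.0 m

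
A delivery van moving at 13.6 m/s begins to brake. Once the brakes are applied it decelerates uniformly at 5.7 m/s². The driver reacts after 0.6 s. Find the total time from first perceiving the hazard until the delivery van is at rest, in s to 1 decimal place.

Total time ≈ 3.0 s

Braking time = v/a = 13.6000 / 5.700 = 2.386 s.
Total = 0.6 + 2.386 = 2.986 s.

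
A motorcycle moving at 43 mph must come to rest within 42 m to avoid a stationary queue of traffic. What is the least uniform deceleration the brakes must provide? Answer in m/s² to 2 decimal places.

43 mph × 0.44704 = 19.2227 m/s.
v² = 2a·d ⇒ a = v²/(2d) = 19.2227² / (2 × 42.000) = 369.512 / 84.000 = 4.3990 m/s².

Required deceleration ≈ 4.40 m/s²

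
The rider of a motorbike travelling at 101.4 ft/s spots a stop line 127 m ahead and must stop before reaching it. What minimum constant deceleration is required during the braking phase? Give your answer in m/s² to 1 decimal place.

Required deceleration ≈ 3.8 m/s²

101.4 ft/s × 0.3048 = 30.9067 m/s.
v² = 2a·d ⇒ a = v²/(2d) = 30.9067² / (2 × 127.000) = 955.224 / 254.000 = 3.7607 m/s².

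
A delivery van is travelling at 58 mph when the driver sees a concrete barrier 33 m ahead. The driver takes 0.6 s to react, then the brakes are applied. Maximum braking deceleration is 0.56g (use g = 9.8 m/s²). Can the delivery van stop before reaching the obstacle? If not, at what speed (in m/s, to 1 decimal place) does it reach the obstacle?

No — it strikes the obstacle at 21.9 m/s

58 mph × 0.44704 = 25.9283 m/s.
a = 0.56 × 9.8 = 5.488 m/s².
Reaction distance = 25.9283 × 0.6 = 15.557 m.
Braking distance needed to stop: v²/(2a) = 672.277 / 10.976 = 61.250 m, so total needed = 15.557 + 61.250 = 76.807 m > 33 m — it cannot stop.
Distance remaining when braking begins: 33 − 15.557 = 17.443 m.
v² = v₀² − 2a·d = 672.277 − 2 × 5.488 × 17.443 = 480.823 m²/s².
v = √480.823 = 21.928 m/s.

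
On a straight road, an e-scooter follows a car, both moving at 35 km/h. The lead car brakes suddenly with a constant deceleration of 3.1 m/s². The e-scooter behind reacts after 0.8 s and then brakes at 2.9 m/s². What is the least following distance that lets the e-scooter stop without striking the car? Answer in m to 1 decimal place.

35 km/h ÷ 3.6 = 9.7222 m/s.
Leader travels v²/(2a_L) = 94.521 / 6.200 = 15.245 m before stopping.
Follower covers v·t_r = 9.7222 × 0.8 = 7.778 m while reacting, then v²/(2a_F) = 94.521 / 5.800 = 16.297 m while braking, for a total of 7.778 + 16.297 = 24.075 m.
Since a_F ≤ a_L and the follower starts braking later, the follower is never slower than the leader, so the closest approach is when both have stopped.
Minimum gap = 24.075 − 15.245 = 8.830 m.

Minimum gap ≈ 8.8 m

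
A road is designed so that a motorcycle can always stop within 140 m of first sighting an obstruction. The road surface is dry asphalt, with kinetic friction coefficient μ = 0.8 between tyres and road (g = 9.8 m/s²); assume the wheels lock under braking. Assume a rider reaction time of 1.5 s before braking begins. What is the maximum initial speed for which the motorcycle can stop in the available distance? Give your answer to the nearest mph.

Maximum speed ≈ 82 mph

a = μg = 0.8 × 9.8 = 7.840 m/s².
Stopping distance: v·t_r + v²/(2a) = 140 with t_r = 1.5 s and a = 7.840 m/s².
So v² + 23.520 v − 2195.20 = 0.
Positive root: v = −a·t_r + √((a·t_r)² + 2a·d) = −11.760 + √(138.298 + 2195.20) = 36.5463 m/s.
36.5463 m/s ÷ 0.44704 = 81.752 mph.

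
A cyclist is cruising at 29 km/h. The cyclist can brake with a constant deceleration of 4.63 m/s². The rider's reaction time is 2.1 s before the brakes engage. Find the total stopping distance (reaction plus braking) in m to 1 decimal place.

29 km/h ÷ 3.6 = 8.0556 m/s.
Reaction distance = v·t_r = 8.0556 × 2.1 = 16.917 m.
Braking distance = v²/(2a) = 8.0556² / (2 × 4.630) = 64.893 / 9.260 = 7.008 m.
Total = 16.917 + 7.008 = 23.925 m.

Total stopping distance ≈ 23.9 m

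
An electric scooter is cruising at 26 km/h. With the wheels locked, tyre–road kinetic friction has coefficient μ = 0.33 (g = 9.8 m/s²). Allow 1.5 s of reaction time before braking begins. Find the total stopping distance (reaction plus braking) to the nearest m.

Total stopping distance ≈ 19 m

26 km/h ÷ 3.6 = 7.2222 m/s.
a = μg = 0.33 × 9.8 = 3.234 m/s².
Reaction distance = v·t_r = 7.2222 × 1.5 = 10.833 m.
Braking distance = v²/(2a) = 7.2222² / (2 × 3.234) = 52.160 / 6.468 = 8.064 m.
Total = 10.833 + 8.064 = 18.897 m.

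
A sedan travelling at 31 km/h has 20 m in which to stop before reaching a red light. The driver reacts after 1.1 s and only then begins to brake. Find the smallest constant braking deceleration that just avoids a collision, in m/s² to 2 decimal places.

31 km/h ÷ 3.6 = 8.6111 m/s.
Distance covered during reaction = 8.6111 × 1.1 = 9.472 m.
Distance available for braking: 20 − 9.472 = 10.528 m.
v² = 2a·d ⇒ a = v²/(2d) = 8.6111² / (2 × 10.528) = 74.151 / 21.056 = 3.5216 m/s².

Required deceleration ≈ 3.52 m/s²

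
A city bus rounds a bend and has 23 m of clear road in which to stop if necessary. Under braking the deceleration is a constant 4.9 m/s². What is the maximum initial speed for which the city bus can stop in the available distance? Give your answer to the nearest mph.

Maximum speed ≈ 34 mph

v²/(2a) = d ⇒ v = √(2 × 4.900 × 23) = √225.40 = 15.0133 m/s.
15.0133 m/s ÷ 0.44704 = 33.584 mph.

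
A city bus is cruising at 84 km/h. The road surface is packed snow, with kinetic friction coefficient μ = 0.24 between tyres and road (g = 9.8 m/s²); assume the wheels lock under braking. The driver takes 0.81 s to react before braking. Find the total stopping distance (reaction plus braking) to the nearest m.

Total stopping distance ≈ 135 m

84 km/h ÷ 3.6 = 23.3333 m/s.
a = μg = 0.24 × 9.8 = 2.352 m/s².
Reaction distance = v·t_r = 23.3333 × 0.81 = 18.900 m.
Braking distance = v²/(2a) = 23.3333² / (2 × 2.352) = 544.443 / 4.704 = 115.740 m.
Total = 18.900 + 115.740 = 134.640 m.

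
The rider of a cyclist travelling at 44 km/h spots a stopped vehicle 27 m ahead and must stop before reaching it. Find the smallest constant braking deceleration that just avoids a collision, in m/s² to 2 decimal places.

44 km/h ÷ 3.6 = 12.2222 m/s.
v² = 2a·d ⇒ a = v²/(2d) = 12.2222² / (2 × 27.000) = 149.382 / 54.000 = 2.7663 m/s².

Required deceleration ≈ 2.77 m/s²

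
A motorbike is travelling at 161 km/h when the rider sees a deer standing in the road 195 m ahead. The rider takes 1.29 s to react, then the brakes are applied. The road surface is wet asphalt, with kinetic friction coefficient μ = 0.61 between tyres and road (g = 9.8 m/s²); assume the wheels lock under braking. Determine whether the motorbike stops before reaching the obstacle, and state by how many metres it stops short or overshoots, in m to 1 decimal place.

161 km/h ÷ 3.6 = 44.7222 m/s.
a = μg = 0.61 × 9.8 = 5.978 m/s².
Reaction distance = 44.7222 × 1.29 = 57.692 m.
Braking distance = v²/(2a) = 2000.075 / 11.956 = 167.286 m.
Total stopping distance = 57.692 + 167.286 = 224.978 m, vs 195 m available — it cannot stop in time and overshoots by 224.978 − 195 = 29.978 m.

No — it overshoots by 30.0 m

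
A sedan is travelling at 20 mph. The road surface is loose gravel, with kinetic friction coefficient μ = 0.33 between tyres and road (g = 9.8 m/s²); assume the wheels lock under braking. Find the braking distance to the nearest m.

20 mph × 0.44704 = 8.9408 m/s.
a = μg = 0.33 × 9.8 = 3.234 m/s².
Braking distance = v²/(2a) = 8.9408² / (2 × 3.234) = 79.938 / 6.468 = 12.359 m.

Braking distance ≈ 12 m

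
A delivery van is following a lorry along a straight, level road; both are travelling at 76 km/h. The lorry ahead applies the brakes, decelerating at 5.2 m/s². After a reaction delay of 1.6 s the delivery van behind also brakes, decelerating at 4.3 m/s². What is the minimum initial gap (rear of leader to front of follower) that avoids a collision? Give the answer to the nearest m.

76 km/h ÷ 3.6 = 21.1111 m/s.
Leader travels v²/(2a_L) = 445.679 / 10.400 = 42.854 m before stopping.
Follower covers v·t_r = 21.1111 × 1.6 = 33.778 m while reacting, then v²/(2a_F) = 445.679 / 8.600 = 51.823 m while braking, for a total of 33.778 + 51.823 = 85.601 m.
Since a_F ≤ a_L and the follower starts braking later, the follower is never slower than the leader, so the closest approach is when both have stopped.
Minimum gap = 85.601 − 42.854 = 42.747 m.

Minimum gap ≈ 43 m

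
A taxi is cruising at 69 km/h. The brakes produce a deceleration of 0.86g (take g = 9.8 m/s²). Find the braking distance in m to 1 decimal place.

69 km/h ÷ 3.6 = 19.1667 m/s.
a = 0.86 × 9.8 = 8.428 m/s².
Braking distance = v²/(2a) = 19.1667² / (2 × 8.428) = 367.362 / 16.856 = 21.794 m.

Braking distance ≈ 21.8 m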